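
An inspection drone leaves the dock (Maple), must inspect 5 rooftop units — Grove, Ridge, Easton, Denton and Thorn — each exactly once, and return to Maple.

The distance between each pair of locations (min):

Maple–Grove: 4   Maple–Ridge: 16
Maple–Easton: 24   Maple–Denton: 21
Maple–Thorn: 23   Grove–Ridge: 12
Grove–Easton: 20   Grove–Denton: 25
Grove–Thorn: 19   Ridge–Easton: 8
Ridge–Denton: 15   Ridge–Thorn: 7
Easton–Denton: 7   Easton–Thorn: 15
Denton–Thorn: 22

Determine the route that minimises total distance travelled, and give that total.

66 min — the shortest possible round trip.

There are 60 distinct closed tours to check (reversals are equivalent).
Maple→Grove→Ridge→Easton→Denton→Thorn→Maple: 4+12+8+7+22+23 = 76
Maple→Grove→Ridge→Easton→Thorn→Denton→Maple: 4+12+8+15+22+21 = 82
Maple→Grove→Ridge→Denton→Easton→Thorn→Maple: 4+12+15+7+15+23 = 76
Maple→Grove→Ridge→Denton→Thorn→Easton→Maple: 4+12+15+22+15+24 = 92
Maple→Grove→Ridge→Thorn→Easton→Denton→Maple: 4+12+7+15+7+21 = 66
Maple→Grove→Ridge→Thorn→Denton→Easton→Maple: 4+12+7+22+7+24 = 76
Maple→Grove→Easton→Ridge→Denton→Thorn→Maple: 4+20+8+15+22+23 = 92
Maple→Grove→Easton→Ridge→Thorn→Denton→Maple: 4+20+8+7+22+21 = 82
Maple→Grove→Easton→Denton→Ridge→Thorn→Maple: 4+20+7+15+7+23 = 76
Maple→Grove→Easton→Denton→Thorn→Ridge→Maple: 4+20+7+22+7+16 = 76
Maple→Grove→Easton→Thorn→Ridge→Denton→Maple: 4+20+15+7+15+21 = 82
Maple→Grove→Easton→Thorn→Denton→Ridge→Maple: 4+20+15+22+15+16 = 92
Maple→Grove→Denton→Ridge→Easton→Thorn→Maple: 4+25+15+8+15+23 = 90
Maple→Grove→Denton→Ridge→Thorn→Easton→Maple: 4+25+15+7+15+24 = 90
… (46 more)
The minimum is 66.
One optimal route: Maple → Grove → Ridge → Thorn → Easton → Denton → Maple (or its reverse).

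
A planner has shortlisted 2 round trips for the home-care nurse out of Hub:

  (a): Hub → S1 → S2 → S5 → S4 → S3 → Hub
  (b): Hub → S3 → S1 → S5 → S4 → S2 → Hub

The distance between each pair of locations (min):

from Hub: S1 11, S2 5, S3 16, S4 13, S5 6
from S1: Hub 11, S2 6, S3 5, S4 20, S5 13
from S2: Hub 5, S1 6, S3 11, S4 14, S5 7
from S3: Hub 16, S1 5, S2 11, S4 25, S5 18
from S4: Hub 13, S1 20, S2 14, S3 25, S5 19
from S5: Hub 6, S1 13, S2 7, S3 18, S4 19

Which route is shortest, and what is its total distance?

72 min — (b) is the shortest.

(a): 11 + 6 + 7 + 19 + 25 + 16 = 84
(b): 16 + 5 + 13 + 19 + 14 + 5 = 72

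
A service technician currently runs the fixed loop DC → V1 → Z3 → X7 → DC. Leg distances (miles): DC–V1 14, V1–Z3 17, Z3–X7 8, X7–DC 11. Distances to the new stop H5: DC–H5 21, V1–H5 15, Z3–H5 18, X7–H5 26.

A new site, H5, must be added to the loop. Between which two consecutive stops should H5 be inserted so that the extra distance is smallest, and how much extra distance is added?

Insertion cost between consecutive stops i–j is d(i,H5) + d(H5,j) − d(i,j):
  between DC and V1: 21 + 15 − 14 = 22
  between V1 and Z3: 15 + 18 − 17 = 16
  between Z3 and X7: 18 + 26 − 8 = 36
  between X7 and DC: 26 + 21 − 11 = 36
Cheapest insertion is between V1 and Z3, adding 16.
New total = 50 + 16 = 66.

Adding 16 miles by placing H5 on the V1–Z3 leg.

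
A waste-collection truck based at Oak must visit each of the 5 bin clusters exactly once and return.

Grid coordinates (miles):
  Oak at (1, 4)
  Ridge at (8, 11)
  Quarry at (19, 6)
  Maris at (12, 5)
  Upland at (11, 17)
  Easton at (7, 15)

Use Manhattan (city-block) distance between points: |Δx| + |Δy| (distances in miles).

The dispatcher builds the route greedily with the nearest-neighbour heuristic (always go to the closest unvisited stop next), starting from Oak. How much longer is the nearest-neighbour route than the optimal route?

Excess over optimum: 6 miles.

From Oak: Maris=12, Ridge=14, Easton=17, Quarry=20, Upland=23 → choose Maris (12).
From Maris: Quarry=8, Ridge=10, Upland=13, Easton=15 → choose Quarry (8).
From Quarry: Ridge=16, Upland=19, Easton=21 → choose Ridge (16).
From Ridge: Easton=5, Upland=9 → choose Easton (5).
From Easton: Upland=6 → choose Upland (6).
NN route Oak → Maris → Quarry → Ridge → Easton → Upland → Oak costs 70.
Optimal: Oak → Ridge → Easton → Upland → Quarry → Maris → Oak costs 64 (by enumerating all 60 distinct tours).
Excess = 70 − 64 = 6.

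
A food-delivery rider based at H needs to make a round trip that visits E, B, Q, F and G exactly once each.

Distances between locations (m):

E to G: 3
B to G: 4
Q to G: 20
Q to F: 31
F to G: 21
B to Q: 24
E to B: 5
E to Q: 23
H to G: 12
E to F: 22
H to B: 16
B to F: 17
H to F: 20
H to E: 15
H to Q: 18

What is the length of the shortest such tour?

With 5 stops there are 5!/2 = 60 distinct round trips (a route and its reverse cost the same).
H → E → B → Q → F → G → H: 15+5+24+31+21+12 = 108
H → E → B → Q → G → F → H: 15+5+24+20+21+20 = 105
H → E → B → F → Q → G → H: 15+5+17+31+20+12 = 100
H → E → B → F → G → Q → H: 15+5+17+21+20+18 = 96
H → E → B → G → Q → F → H: 15+5+4+20+31+20 = 95
H → E → B → G → F → Q → H: 15+5+4+21+31+18 = 94
H → E → Q → B → F → G → H: 15+23+24+17+21+12 = 112
H → E → Q → B → G → F → H: 15+23+24+4+21+20 = 107
H → E → Q → F → B → G → H: 15+23+31+17+4+12 = 102
H → E → Q → F → G → B → H: 15+23+31+21+4+16 = 110
H → E → Q → G → B → F → H: 15+23+20+4+17+20 = 99
H → E → Q → G → F → B → H: 15+23+20+21+17+16 = 112
H → E → F → B → Q → G → H: 15+22+17+24+20+12 = 110
H → E → F → B → G → Q → H: 15+22+17+4+20+18 = 96
… (46 more)
H → Q → G → E → B → F → H: 18+20+3+5+17+20 = 83  ← best
The minimum is 83.
One optimal route: H → Q → G → E → B → F → H (or its reverse).

83 m — the shortest possible round trip.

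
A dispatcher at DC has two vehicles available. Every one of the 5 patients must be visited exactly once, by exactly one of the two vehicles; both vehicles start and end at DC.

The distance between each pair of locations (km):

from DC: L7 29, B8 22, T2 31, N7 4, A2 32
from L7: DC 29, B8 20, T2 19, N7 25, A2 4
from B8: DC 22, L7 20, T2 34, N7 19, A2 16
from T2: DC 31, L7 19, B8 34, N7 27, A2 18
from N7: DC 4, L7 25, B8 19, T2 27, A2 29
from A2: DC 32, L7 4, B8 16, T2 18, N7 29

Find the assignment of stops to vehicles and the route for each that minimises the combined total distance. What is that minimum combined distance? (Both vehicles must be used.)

100 km — the smallest possible combined total.

Check every non-empty split of the stops between the two vehicles; for each half take its own optimal tour:
  {L7} + {B8, T2, N7, A2}: 58 + 87 = 145
  {B8} + {L7, T2, N7, A2}: 44 + 82 = 126
  {L7, B8} + {T2, N7, A2}: 71 + 81 = 152
  {T2} + {L7, B8, N7, A2}: 62 + 71 = 133
  {L7, T2} + {B8, N7, A2}: 79 + 71 = 150
  {B8, T2} + {L7, N7, A2}: 87 + 65 = 152
  … (15 splits in total)
  {N7} + {L7, B8, T2, A2}: 8 + 92 = 100  ← best
Best: vehicle 1 DC → N7 → DC = 8; vehicle 2 DC → B8 → A2 → L7 → T2 → DC = 92; combined 100.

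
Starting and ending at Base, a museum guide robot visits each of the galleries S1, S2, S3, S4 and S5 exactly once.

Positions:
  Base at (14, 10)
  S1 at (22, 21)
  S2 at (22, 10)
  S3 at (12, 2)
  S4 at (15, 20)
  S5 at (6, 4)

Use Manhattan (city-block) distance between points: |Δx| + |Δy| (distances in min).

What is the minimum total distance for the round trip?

Minimum total distance: 70 min.

Base→S1→S2→S3→S4→S5→Base: 19+11+18+21+25+14 = 108
Base→S1→S2→S3→S5→S4→Base: 19+11+18+8+25+11 = 92
Base→S1→S2→S4→S3→S5→Base: 19+11+17+21+8+14 = 90
Base→S1→S2→S4→S5→S3→Base: 19+11+17+25+8+10 = 90
Base→S1→S2→S5→S3→S4→Base: 19+11+22+8+21+11 = 92
Base→S1→S2→S5→S4→S3→Base: 19+11+22+25+21+10 = 108
Base→S1→S3→S2→S4→S5→Base: 19+29+18+17+25+14 = 122
Base→S1→S3→S2→S5→S4→Base: 19+29+18+22+25+11 = 124
Base→S1→S3→S4→S2→S5→Base: 19+29+21+17+22+14 = 122
Base→S1→S3→S4→S5→S2→Base: 19+29+21+25+22+8 = 124
Base→S1→S3→S5→S2→S4→Base: 19+29+8+22+17+11 = 106
Base→S1→S3→S5→S4→S2→Base: 19+29+8+25+17+8 = 106
Base→S1→S4→S2→S3→S5→Base: 19+8+17+18+8+14 = 84
Base→S1→S4→S2→S5→S3→Base: 19+8+17+22+8+10 = 84
… (46 more)
Base→S2→S1→S4→S3→S5→Base: 8+11+8+21+8+14 = 70  ← best
The minimum is 70.
One optimal route: Base → S2 → S1 → S4 → S3 → S5 → Base (or its reverse).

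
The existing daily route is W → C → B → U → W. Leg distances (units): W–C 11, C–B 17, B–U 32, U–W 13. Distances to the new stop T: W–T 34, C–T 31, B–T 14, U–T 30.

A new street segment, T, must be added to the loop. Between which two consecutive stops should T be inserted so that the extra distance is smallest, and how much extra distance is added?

Adding 12 by placing T on the B–U leg.

Insertion cost between consecutive stops i–j is d(i,T) + d(T,j) − d(i,j):
  between W and C: 34 + 31 − 11 = 54
  between C and B: 31 + 14 − 17 = 28
  between B and U: 14 + 30 − 32 = 12
  between U and W: 30 + 34 − 13 = 51
Cheapest insertion is between B and U, adding 12.
New total = 73 + 12 = 85.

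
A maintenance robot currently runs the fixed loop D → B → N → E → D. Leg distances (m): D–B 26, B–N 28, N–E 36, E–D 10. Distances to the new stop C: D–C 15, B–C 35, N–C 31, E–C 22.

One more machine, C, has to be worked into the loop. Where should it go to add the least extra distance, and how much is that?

Minimum extra distance: 17 m, inserting C between N and E.

Insertion cost between consecutive stops i–j is d(i,C) + d(C,j) − d(i,j):
  between D and B: 15 + 35 − 26 = 24
  between B and N: 35 + 31 − 28 = 38
  between N and E: 31 + 22 − 36 = 17
  between E and D: 22 + 15 − 10 = 27
Cheapest insertion is between N and E, adding 17.
New total = 100 + 17 = 117.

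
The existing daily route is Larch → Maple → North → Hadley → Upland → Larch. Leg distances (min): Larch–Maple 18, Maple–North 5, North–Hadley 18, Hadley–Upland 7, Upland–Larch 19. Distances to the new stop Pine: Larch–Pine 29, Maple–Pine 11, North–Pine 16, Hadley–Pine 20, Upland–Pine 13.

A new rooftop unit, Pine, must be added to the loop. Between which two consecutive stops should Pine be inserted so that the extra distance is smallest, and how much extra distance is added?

+18 min — insert Pine between North and Hadley.

Insertion cost between consecutive stops i–j is d(i,Pine) + d(Pine,j) − d(i,j):
  between Larch and Maple: 29 + 11 − 18 = 22
  between Maple and North: 11 + 16 − 5 = 22
  between North and Hadley: 16 + 20 − 18 = 18
  between Hadley and Upland: 20 + 13 − 7 = 26
  between Upland and Larch: 13 + 29 − 19 = 23
Cheapest insertion is between North and Hadley, adding 18.
New total = 67 + 18 = 85.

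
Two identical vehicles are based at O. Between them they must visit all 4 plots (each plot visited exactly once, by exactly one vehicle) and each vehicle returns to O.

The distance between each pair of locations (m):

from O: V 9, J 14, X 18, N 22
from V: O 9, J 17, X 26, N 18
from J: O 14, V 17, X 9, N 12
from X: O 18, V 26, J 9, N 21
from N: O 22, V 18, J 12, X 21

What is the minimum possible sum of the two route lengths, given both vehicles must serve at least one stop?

Check every non-empty split of the stops between the two vehicles; for each half take its own optimal tour:
  {V} + {J, X, N}: 18 + 61 = 79
  {J} + {V, X, N}: 28 + 66 = 94
  {V, J} + {X, N}: 40 + 61 = 101
  {X} + {V, J, N}: 36 + 53 = 89
  {V, X} + {J, N}: 53 + 48 = 101
  {J, X} + {V, N}: 41 + 49 = 90
  … (7 splits in total)
Best: vehicle 1 O → V → O = 18; vehicle 2 O → X → J → N → O = 61; combined 79.

Minimum combined distance: 79 m.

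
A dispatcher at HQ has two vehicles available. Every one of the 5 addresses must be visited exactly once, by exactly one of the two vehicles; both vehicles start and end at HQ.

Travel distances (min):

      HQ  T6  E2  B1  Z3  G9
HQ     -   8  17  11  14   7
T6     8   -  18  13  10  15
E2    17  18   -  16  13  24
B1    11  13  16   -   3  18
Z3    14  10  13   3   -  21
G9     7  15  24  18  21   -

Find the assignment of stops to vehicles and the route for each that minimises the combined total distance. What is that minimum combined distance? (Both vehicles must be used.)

Check every non-empty split of the stops between the two vehicles; for each half take its own optimal tour:
  {T6} + {E2, B1, Z3, G9}: 16 + 58 = 74
  {E2} + {T6, B1, Z3, G9}: 34 + 46 = 80
  {T6, E2} + {B1, Z3, G9}: 43 + 42 = 85
  {B1} + {T6, E2, Z3, G9}: 22 + 62 = 84
  {T6, B1} + {E2, Z3, G9}: 32 + 58 = 90
  {E2, B1} + {T6, Z3, G9}: 44 + 46 = 90
  … (15 splits in total)
  {T6, E2, B1, Z3} + {G9}: 53 + 14 = 67  ← best
Best: vehicle 1 HQ → T6 → E2 → Z3 → B1 → HQ = 53; vehicle 2 HQ → G9 → HQ = 14; combined 67.

Minimum combined distance: 67 min.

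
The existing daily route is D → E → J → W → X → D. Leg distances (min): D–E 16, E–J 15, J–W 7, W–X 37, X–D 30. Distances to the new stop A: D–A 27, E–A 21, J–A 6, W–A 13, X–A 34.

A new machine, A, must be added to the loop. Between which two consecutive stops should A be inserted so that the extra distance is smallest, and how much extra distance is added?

Insertion cost between consecutive stops i–j is d(i,A) + d(A,j) − d(i,j):
  between D and E: 27 + 21 − 16 = 32
  between E and J: 21 + 6 − 15 = 12
  between J and W: 6 + 13 − 7 = 12
  between W and X: 13 + 34 − 37 = 10
  between X and D: 34 + 27 − 30 = 31
Cheapest insertion is between W and X, adding 10.
New total = 105 + 10 = 115.

Minimum extra distance: 10 min, inserting A between W and X.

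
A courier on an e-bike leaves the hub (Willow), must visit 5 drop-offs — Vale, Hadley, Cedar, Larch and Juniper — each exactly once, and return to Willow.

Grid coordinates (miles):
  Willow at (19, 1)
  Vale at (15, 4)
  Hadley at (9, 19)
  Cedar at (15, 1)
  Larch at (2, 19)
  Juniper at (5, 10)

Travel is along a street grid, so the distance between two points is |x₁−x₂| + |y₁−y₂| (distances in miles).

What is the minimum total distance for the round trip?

There are 60 distinct closed tours to check (reversals are equivalent).
Willow → Vale → Hadley → Cedar → Larch → Juniper → Willow: 7+21+24+31+12+23 = 118
Willow → Vale → Hadley → Cedar → Juniper → Larch → Willow: 7+21+24+19+12+35 = 118
Willow → Vale → Hadley → Larch → Cedar → Juniper → Willow: 7+21+7+31+19+23 = 108
Willow → Vale → Hadley → Larch → Juniper → Cedar → Willow: 7+21+7+12+19+4 = 70
Willow → Vale → Hadley → Juniper → Cedar → Larch → Willow: 7+21+13+19+31+35 = 126
Willow → Vale → Hadley → Juniper → Larch → Cedar → Willow: 7+21+13+12+31+4 = 88
Willow → Vale → Cedar → Hadley → Larch → Juniper → Willow: 7+3+24+7+12+23 = 76
Willow → Vale → Cedar → Hadley → Juniper → Larch → Willow: 7+3+24+13+12+35 = 94
Willow → Vale → Cedar → Larch → Hadley → Juniper → Willow: 7+3+31+7+13+23 = 84
Willow → Vale → Cedar → Larch → Juniper → Hadley → Willow: 7+3+31+12+13+28 = 94
Willow → Vale → Cedar → Juniper → Hadley → Larch → Willow: 7+3+19+13+7+35 = 84
Willow → Vale → Cedar → Juniper → Larch → Hadley → Willow: 7+3+19+12+7+28 = 76
Willow → Vale → Larch → Hadley → Cedar → Juniper → Willow: 7+28+7+24+19+23 = 108
Willow → Vale → Larch → Hadley → Juniper → Cedar → Willow: 7+28+7+13+19+4 = 78
… (46 more)
The minimum is 70.
One optimal route: Willow → Vale → Hadley → Larch → Juniper → Cedar → Willow (or its reverse).

70 miles — the shortest possible round trip.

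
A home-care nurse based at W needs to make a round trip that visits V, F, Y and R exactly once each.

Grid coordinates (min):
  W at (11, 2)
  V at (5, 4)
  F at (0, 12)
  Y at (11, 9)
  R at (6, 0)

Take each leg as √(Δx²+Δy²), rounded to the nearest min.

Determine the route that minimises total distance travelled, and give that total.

36 min — the shortest possible round trip.

W - V - F - Y - R - W: 6+9+11+10+5 = 41
W - V - F - R - Y - W: 6+9+13+10+7 = 45
W - V - Y - F - R - W: 6+8+11+13+5 = 43
W - V - Y - R - F - W: 6+8+10+13+15 = 52
W - V - R - F - Y - W: 6+4+13+11+7 = 41
W - V - R - Y - F - W: 6+4+10+11+15 = 46
W - F - V - Y - R - W: 15+9+8+10+5 = 47
W - F - V - R - Y - W: 15+9+4+10+7 = 45
W - F - Y - V - R - W: 15+11+8+4+5 = 43
W - F - R - V - Y - W: 15+13+4+8+7 = 47
W - Y - V - F - R - W: 7+8+9+13+5 = 42
W - Y - F - V - R - W: 7+11+9+4+5 = 36
The minimum is 36.
One optimal route: W → Y → F → V → R → W (or its reverse).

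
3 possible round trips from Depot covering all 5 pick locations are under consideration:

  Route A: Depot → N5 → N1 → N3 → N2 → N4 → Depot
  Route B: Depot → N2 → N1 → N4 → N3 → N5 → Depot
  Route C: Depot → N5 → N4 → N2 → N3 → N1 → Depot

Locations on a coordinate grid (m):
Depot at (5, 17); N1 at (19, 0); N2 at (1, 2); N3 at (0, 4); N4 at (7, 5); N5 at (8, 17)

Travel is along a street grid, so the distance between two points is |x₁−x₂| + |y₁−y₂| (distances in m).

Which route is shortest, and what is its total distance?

80 m — Route A is the shortest.

Route A: 3 + 28 + 23 + 3 + 9 + 14 = 80
Route B: 19 + 20 + 17 + 8 + 21 + 3 = 88
Route C: 3 + 13 + 9 + 3 + 23 + 31 = 82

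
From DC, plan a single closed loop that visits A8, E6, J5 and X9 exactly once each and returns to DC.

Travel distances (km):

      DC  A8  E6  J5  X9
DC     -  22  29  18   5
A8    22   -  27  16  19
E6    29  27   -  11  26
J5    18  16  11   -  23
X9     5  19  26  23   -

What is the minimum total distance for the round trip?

DC→A8→E6→J5→X9→DC: 22+27+11+23+5 = 88
DC→A8→E6→X9→J5→DC: 22+27+26+23+18 = 116
DC→A8→J5→E6→X9→DC: 22+16+11+26+5 = 80
DC→A8→J5→X9→E6→DC: 22+16+23+26+29 = 116
DC→A8→X9→E6→J5→DC: 22+19+26+11+18 = 96
DC→A8→X9→J5→E6→DC: 22+19+23+11+29 = 104
DC→E6→A8→J5→X9→DC: 29+27+16+23+5 = 100
DC→E6→A8→X9→J5→DC: 29+27+19+23+18 = 116
DC→E6→J5→A8→X9→DC: 29+11+16+19+5 = 80
DC→E6→X9→A8→J5→DC: 29+26+19+16+18 = 108
DC→J5→A8→E6→X9→DC: 18+16+27+26+5 = 92
DC→J5→E6→A8→X9→DC: 18+11+27+19+5 = 80
The minimum is 80.
One optimal route: DC → A8 → J5 → E6 → X9 → DC (or its reverse).

80 km — the shortest possible round trip.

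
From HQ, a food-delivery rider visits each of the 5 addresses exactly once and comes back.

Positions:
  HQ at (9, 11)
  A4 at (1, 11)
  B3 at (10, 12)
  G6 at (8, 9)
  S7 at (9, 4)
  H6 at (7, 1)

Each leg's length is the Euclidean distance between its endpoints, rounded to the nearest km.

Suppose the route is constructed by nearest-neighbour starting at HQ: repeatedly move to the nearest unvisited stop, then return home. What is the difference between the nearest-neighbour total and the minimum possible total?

The nearest-neighbour route is 1 km longer than optimal.

HQ: B3=1, G6=2, S7=7, A4=8, H6=10 ⇒ B3
B3: G6=4, S7=8, A4=9, H6=11 ⇒ G6
G6: S7=5, A4=7, H6=8 ⇒ S7
S7: H6=4, A4=11 ⇒ H6
H6: A4=12 ⇒ A4
NN route HQ → B3 → G6 → S7 → H6 → A4 → HQ costs 34.
Optimal: HQ → B3 → A4 → H6 → S7 → G6 → HQ costs 33 (by enumerating all 60 distinct tours).
Excess = 34 − 33 = 1.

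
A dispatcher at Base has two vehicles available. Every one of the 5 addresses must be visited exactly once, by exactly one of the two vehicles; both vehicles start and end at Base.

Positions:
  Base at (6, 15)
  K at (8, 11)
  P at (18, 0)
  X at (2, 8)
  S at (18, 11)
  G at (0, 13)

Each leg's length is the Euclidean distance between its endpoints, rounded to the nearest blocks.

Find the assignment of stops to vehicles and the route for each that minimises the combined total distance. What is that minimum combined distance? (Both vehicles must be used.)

Try each way of splitting the stops between the two vehicles (each non-empty) and, for each split, find the best tour for each vehicle:
  {K} + {P, X, S, G}: 8 + 53 = 61
  {P} + {K, X, S, G}: 38 + 41 = 79
  {K, P} + {X, S, G}: 38 + 40 = 78
  {X} + {K, P, S, G}: 16 + 53 = 69
  {K, X} + {P, S, G}: 19 + 52 = 71
  {P, X} + {K, S, G}: 45 + 37 = 82
  … (15 splits in total)
Best: vehicle 1 Base → K → Base = 8; vehicle 2 Base → S → P → X → G → Base = 53; combined 61.

61 blocks — the smallest possible combined total.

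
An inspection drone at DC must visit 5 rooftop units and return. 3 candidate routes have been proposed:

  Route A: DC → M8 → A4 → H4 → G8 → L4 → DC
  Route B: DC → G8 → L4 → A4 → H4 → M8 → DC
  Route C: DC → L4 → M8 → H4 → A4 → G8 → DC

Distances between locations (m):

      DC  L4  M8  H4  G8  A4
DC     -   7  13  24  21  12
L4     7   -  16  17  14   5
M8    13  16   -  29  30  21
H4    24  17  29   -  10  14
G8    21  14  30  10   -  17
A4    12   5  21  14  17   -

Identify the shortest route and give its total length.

Shortest is Route A, total 79 m.

Route A: 13 + 21 + 14 + 10 + 14 + 7 = 79
Route B: 21 + 14 + 5 + 14 + 29 + 13 = 96
Route C: 7 + 16 + 29 + 14 + 17 + 21 = 104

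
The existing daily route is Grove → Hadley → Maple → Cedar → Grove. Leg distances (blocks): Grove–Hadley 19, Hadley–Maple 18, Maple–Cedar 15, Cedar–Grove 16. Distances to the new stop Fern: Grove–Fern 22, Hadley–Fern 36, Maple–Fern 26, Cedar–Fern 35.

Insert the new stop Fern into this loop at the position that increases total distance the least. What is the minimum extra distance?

Insertion cost between consecutive stops i–j is d(i,Fern) + d(Fern,j) − d(i,j):
  between Grove and Hadley: 22 + 36 − 19 = 39
  between Hadley and Maple: 36 + 26 − 18 = 44
  between Maple and Cedar: 26 + 35 − 15 = 46
  between Cedar and Grove: 35 + 22 − 16 = 41
Cheapest insertion is between Grove and Hadley, adding 39.
New total = 68 + 39 = 107.

Minimum extra distance: 39 blocks, inserting Fern between Grove and Hadley.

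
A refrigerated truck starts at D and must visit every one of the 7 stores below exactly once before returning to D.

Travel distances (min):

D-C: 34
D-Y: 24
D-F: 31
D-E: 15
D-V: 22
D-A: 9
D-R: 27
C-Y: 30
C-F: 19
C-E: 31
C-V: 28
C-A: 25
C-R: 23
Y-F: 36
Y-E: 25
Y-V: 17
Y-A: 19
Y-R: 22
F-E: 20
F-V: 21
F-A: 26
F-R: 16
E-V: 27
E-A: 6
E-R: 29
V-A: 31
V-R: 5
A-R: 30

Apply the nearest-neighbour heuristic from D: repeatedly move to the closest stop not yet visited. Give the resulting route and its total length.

Nearest-neighbour total = 137 min; route D → A → E → F → R → V → Y → C → D.

D → [A:9 / E:15 / V:22 / Y:24 / R:27 / F:31 / C:34] → A (9)
A → [E:6 / Y:19 / C:25 / F:26 / R:30 / V:31] → E (6)
E → [F:20 / Y:25 / V:27 / R:29 / C:31] → F (20)
F → [R:16 / C:19 / V:21 / Y:36] → R (16)
R → [V:5 / Y:22 / C:23] → V (5)
V → [Y:17 / C:28] → Y (17)
Y → [C:30] → C (30)
Return C→D: 34.
Total = 9 + 6 + 20 + 16 + 5 + 17 + 30 + 34 = 137.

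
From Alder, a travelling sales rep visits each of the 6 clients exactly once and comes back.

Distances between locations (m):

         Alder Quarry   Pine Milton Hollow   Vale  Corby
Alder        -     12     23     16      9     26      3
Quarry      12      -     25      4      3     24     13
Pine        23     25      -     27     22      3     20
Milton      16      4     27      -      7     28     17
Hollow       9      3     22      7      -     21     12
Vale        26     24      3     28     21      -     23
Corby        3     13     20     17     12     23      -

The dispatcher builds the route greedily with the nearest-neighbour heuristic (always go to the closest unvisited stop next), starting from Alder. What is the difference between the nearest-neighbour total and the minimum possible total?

The nearest-neighbour route is 8 m longer than optimal.

From Alder: Corby=3, Hollow=9, Quarry=12, Milton=16, Pine=23, Vale=26 → choose Corby (3).
From Corby: Hollow=12, Quarry=13, Milton=17, Pine=20, Vale=23 → choose Hollow (12).
From Hollow: Quarry=3, Milton=7, Vale=21, Pine=22 → choose Quarry (3).
From Quarry: Milton=4, Vale=24, Pine=25 → choose Milton (4).
From Milton: Pine=27, Vale=28 → choose Pine (27).
From Pine: Vale=3 → choose Vale (3).
NN route Alder → Corby → Hollow → Quarry → Milton → Pine → Vale → Alder costs 78.
Optimal: Alder → Quarry → Milton → Hollow → Vale → Pine → Corby → Alder costs 70 (by enumerating all 360 distinct tours).
Excess = 78 − 70 = 8.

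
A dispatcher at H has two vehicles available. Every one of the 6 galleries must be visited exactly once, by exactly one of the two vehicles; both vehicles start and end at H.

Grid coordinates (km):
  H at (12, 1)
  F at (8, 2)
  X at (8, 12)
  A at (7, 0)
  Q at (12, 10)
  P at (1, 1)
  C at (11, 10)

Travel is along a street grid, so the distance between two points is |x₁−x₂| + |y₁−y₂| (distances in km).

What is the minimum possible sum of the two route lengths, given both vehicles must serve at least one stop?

54 km — the smallest possible combined total.

Try each way of splitting the stops between the two vehicles (each non-empty) and, for each split, find the best tour for each vehicle:
  {F} + {X, A, Q, P, C}: 10 + 46 = 56
  {X} + {F, A, Q, P, C}: 30 + 42 = 72
  {F, X} + {A, Q, P, C}: 30 + 42 = 72
  {A} + {F, X, Q, P, C}: 12 + 44 = 56
  {F, A} + {X, Q, P, C}: 14 + 44 = 58
  {X, A} + {F, Q, P, C}: 34 + 40 = 74
  … (31 splits in total)
  {A, P} + {F, X, Q, C}: 24 + 30 = 54  ← best
Best: vehicle 1 H → A → P → H = 24; vehicle 2 H → F → X → C → Q → H = 30; combined 54.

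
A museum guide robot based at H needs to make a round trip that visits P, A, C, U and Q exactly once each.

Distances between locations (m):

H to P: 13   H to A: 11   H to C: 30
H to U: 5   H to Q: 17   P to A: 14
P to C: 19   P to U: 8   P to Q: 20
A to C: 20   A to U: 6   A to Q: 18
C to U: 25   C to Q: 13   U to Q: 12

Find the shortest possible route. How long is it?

74 m — the shortest possible round trip.

With 5 stops there are 5!/2 = 60 distinct round trips (a route and its reverse cost the same).
H→P→A→C→U→Q→H: 13+14+20+25+12+17 = 101
H→P→A→C→Q→U→H: 13+14+20+13+12+5 = 77
H→P→A→U→C→Q→H: 13+14+6+25+13+17 = 88
H→P→A→U→Q→C→H: 13+14+6+12+13+30 = 88
H→P→A→Q→C→U→H: 13+14+18+13+25+5 = 88
H→P→A→Q→U→C→H: 13+14+18+12+25+30 = 112
H→P→C→A→U→Q→H: 13+19+20+6+12+17 = 87
H→P→C→A→Q→U→H: 13+19+20+18+12+5 = 87
H→P→C→U→A→Q→H: 13+19+25+6+18+17 = 98
H→P→C→U→Q→A→H: 13+19+25+12+18+11 = 98
H→P→C→Q→A→U→H: 13+19+13+18+6+5 = 74
H→P→C→Q→U→A→H: 13+19+13+12+6+11 = 74
H→P→U→A→C→Q→H: 13+8+6+20+13+17 = 77
H→P→U→A→Q→C→H: 13+8+6+18+13+30 = 88
… (46 more)
The minimum is 74.
One optimal route: H → P → C → Q → A → U → H (or its reverse).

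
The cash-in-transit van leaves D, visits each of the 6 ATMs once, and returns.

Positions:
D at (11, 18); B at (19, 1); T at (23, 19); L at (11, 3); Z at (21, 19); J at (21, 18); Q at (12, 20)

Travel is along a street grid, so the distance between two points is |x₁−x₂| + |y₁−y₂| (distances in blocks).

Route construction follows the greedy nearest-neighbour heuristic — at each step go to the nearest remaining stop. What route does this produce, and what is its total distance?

At D the remaining stops are Q 3, J 10, Z 11, T 13, L 15, B 25; go to Q.
At Q the remaining stops are Z 10, J 11, T 12, L 18, B 26; go to Z.
At Z the remaining stops are J 1, T 2, B 20, L 26; go to J.
At J the remaining stops are T 3, B 19, L 25; go to T.
At T the remaining stops are B 22, L 28; go to B.
At B the remaining stops are L 10; go to L.
Return L→D: 15.
Total = 3 + 10 + 1 + 3 + 22 + 10 + 15 = 64.

Nearest-neighbour total = 64 blocks; route D → Q → Z → J → T → B → L → D.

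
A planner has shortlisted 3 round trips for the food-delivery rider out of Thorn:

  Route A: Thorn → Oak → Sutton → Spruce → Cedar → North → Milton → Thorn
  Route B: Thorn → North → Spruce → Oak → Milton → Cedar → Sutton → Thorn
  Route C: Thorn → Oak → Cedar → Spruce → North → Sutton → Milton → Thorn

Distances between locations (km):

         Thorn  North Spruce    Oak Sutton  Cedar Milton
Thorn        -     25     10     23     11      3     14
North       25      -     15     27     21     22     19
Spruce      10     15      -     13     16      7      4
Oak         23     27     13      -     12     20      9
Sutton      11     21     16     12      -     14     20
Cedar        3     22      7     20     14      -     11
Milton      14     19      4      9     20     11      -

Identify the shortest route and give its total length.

Route A: 23 + 12 + 16 + 7 + 22 + 19 + 14 = 113
Route B: 25 + 15 + 13 + 9 + 11 + 14 + 11 = 98
Route C: 23 + 20 + 7 + 15 + 21 + 20 + 14 = 120

Shortest is Route B, total 98 km.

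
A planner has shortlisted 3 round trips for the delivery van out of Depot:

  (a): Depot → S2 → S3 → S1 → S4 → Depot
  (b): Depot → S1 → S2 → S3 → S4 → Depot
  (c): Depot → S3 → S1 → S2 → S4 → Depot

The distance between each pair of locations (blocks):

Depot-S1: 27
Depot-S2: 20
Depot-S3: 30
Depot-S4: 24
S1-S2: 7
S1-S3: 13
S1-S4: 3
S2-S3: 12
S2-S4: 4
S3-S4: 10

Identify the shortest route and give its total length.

(a): 20 + 12 + 13 + 3 + 24 = 72
(b): 27 + 7 + 12 + 10 + 24 = 80
(c): 30 + 13 + 7 + 4 + 24 = 78

Shortest is (a), total 72 blocks.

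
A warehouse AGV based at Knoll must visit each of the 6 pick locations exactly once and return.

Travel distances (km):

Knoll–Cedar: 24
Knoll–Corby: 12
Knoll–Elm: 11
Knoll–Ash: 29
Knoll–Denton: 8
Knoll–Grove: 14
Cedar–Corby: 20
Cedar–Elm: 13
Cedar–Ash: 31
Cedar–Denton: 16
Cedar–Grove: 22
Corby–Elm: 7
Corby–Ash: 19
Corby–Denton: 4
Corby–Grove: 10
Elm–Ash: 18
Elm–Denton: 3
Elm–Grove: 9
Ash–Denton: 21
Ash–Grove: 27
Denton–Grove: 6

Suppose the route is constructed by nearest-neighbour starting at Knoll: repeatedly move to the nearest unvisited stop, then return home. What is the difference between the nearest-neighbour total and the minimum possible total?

From Knoll: Denton=8, Elm=11, Corby=12, Grove=14, Cedar=24, Ash=29 → choose Denton (8).
From Denton: Elm=3, Corby=4, Grove=6, Cedar=16, Ash=21 → choose Elm (3).
From Elm: Corby=7, Grove=9, Cedar=13, Ash=18 → choose Corby (7).
From Corby: Grove=10, Ash=19, Cedar=20 → choose Grove (10).
From Grove: Cedar=22, Ash=27 → choose Cedar (22).
From Cedar: Ash=31 → choose Ash (31).
NN route Knoll → Denton → Elm → Corby → Grove → Cedar → Ash → Knoll costs 110.
Optimal: Knoll → Cedar → Elm → Ash → Corby → Denton → Grove → Knoll costs 98 (by enumerating all 360 distinct tours).
Excess = 110 − 98 = 12.

Excess over optimum: 12 km.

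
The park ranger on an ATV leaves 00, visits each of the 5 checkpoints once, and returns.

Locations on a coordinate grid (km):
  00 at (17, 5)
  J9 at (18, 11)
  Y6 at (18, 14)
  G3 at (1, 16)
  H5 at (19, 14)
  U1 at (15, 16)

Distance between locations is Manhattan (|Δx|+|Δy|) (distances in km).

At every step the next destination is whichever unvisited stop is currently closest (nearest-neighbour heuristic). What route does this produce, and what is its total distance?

From 00: distances to unvisited — J9=7, Y6=10, H5=11, U1=13, G3=27. Nearest is J9 (7).
From J9: distances to unvisited — Y6=3, H5=4, U1=8, G3=22. Nearest is Y6 (3).
From Y6: distances to unvisited — H5=1, U1=5, G3=19. Nearest is H5 (1).
From H5: distances to unvisited — U1=6, G3=20. Nearest is U1 (6).
From U1: distances to unvisited — G3=14. Nearest is G3 (14).
Return G3→00: 27.
Total = 7 + 3 + 1 + 6 + 14 + 27 = 58.

Nearest-neighbour total = 58 km; route 00 → J9 → Y6 → H5 → U1 → G3 → 00.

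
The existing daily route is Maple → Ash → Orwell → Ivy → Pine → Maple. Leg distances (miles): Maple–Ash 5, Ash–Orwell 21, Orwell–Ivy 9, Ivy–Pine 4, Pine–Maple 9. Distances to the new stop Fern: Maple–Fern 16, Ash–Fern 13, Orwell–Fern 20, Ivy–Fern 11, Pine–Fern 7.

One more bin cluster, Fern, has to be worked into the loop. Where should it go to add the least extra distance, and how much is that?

Minimum extra distance: 12 miles, inserting Fern between Ash and Orwell.

Insertion cost between consecutive stops i–j is d(i,Fern) + d(Fern,j) − d(i,j):
  between Maple and Ash: 16 + 13 − 5 = 24
  between Ash and Orwell: 13 + 20 − 21 = 12
  between Orwell and Ivy: 20 + 11 − 9 = 22
  between Ivy and Pine: 11 + 7 − 4 = 14
  between Pine and Maple: 7 + 16 − 9 = 14
Cheapest insertion is between Ash and Orwell, adding 12.
New total = 48 + 12 = 60.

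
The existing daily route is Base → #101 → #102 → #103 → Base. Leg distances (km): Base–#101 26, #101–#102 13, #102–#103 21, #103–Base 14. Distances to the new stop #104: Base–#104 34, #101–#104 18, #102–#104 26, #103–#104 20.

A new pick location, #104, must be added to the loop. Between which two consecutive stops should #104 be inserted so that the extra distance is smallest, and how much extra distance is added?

Insertion cost between consecutive stops i–j is d(i,#104) + d(#104,j) − d(i,j):
  between Base and #101: 34 + 18 − 26 = 26
  between #101 and #102: 18 + 26 − 13 = 31
  between #102 and #103: 26 + 20 − 21 = 25
  between #103 and Base: 20 + 34 − 14 = 40
Cheapest insertion is between #102 and #103, adding 25.
New total = 74 + 25 = 99.

Minimum extra distance: 25 km, inserting #104 between #102 and #103.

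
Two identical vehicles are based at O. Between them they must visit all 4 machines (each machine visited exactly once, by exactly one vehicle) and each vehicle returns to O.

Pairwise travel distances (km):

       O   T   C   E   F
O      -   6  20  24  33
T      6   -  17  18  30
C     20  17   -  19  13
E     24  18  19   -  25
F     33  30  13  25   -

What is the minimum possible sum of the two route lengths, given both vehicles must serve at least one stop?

Minimum combined distance: 94 km.

Try each way of splitting the stops between the two vehicles (each non-empty) and, for each split, find the best tour for each vehicle:
  {T} + {C, E, F}: 12 + 82 = 94
  {C} + {T, E, F}: 40 + 82 = 122
  {T, C} + {E, F}: 43 + 82 = 125
  {E} + {T, C, F}: 48 + 69 = 117
  {T, E} + {C, F}: 48 + 66 = 114
  {C, E} + {T, F}: 63 + 69 = 132
  … (7 splits in total)
Best: vehicle 1 O → T → O = 12; vehicle 2 O → C → F → E → O = 82; combined 94.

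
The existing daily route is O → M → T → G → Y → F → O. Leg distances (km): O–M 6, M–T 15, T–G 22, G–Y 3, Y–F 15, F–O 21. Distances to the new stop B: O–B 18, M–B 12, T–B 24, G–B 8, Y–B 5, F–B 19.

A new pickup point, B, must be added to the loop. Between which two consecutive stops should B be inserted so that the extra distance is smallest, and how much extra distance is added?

Insertion cost between consecutive stops i–j is d(i,B) + d(B,j) − d(i,j):
  between O and M: 18 + 12 − 6 = 24
  between M and T: 12 + 24 − 15 = 21
  between T and G: 24 + 8 − 22 = 10
  between G and Y: 8 + 5 − 3 = 10
  between Y and F: 5 + 19 − 15 = 9
  between F and O: 19 + 18 − 21 = 16
Cheapest insertion is between Y and F, adding 9.
New total = 82 + 9 = 91.

Minimum extra distance: 9 km, inserting B between Y and F.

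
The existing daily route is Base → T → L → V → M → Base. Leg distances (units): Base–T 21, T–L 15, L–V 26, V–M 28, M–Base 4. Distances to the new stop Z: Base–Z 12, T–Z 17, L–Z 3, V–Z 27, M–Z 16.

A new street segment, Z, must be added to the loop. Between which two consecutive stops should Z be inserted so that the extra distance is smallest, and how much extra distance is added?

+4 — insert Z between L and V.

Insertion cost between consecutive stops i–j is d(i,Z) + d(Z,j) − d(i,j):
  between Base and T: 12 + 17 − 21 = 8
  between T and L: 17 + 3 − 15 = 5
  between L and V: 3 + 27 − 26 = 4
  between V and M: 27 + 16 − 28 = 15
  between M and Base: 16 + 12 − 4 = 24
Cheapest insertion is between L and V, adding 4.
New total = 94 + 4 = 98.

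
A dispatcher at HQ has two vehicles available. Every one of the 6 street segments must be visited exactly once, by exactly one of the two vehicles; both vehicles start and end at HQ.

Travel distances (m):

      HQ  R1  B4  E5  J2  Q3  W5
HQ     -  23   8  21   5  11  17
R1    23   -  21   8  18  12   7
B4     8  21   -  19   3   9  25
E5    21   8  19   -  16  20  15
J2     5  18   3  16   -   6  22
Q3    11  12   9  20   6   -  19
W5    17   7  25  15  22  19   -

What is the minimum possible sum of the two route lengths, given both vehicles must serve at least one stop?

Check every non-empty split of the stops between the two vehicles; for each half take its own optimal tour:
  {R1} + {B4, E5, J2, Q3, W5}: 46 + 69 = 115
  {B4} + {R1, E5, J2, Q3, W5}: 16 + 63 = 79
  {R1, B4} + {E5, J2, Q3, W5}: 52 + 63 = 115
  {E5} + {R1, B4, J2, Q3, W5}: 42 + 53 = 95
  {R1, E5} + {B4, J2, Q3, W5}: 52 + 53 = 105
  {B4, E5} + {R1, J2, Q3, W5}: 48 + 47 = 95
  … (31 splits in total)
Best: vehicle 1 HQ → B4 → HQ = 16; vehicle 2 HQ → J2 → Q3 → R1 → E5 → W5 → HQ = 63; combined 79.

79 m — the smallest possible combined total.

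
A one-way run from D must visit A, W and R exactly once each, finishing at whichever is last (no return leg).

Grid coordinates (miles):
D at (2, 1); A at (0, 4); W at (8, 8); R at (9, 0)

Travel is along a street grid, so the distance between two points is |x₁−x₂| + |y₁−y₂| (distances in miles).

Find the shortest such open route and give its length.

Shortest open route: 26 miles.

There are 3! = 6 possible orderings.
D→A→W→R: 5+12+9 = 26
D→A→R→W: 5+13+9 = 27
D→W→A→R: 13+12+13 = 38
D→W→R→A: 13+9+13 = 35
D→R→A→W: 8+13+12 = 33
D→R→W→A: 8+9+12 = 29
The minimum is 26.
One shortest path: D → A → W → R.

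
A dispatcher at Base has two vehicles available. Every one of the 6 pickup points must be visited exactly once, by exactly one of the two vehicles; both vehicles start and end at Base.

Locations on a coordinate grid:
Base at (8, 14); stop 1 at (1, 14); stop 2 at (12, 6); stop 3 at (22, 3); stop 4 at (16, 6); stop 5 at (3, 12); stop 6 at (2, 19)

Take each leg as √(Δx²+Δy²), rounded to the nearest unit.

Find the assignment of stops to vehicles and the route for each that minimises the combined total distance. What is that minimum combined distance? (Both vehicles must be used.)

Minimum combined distance: 58.

Check every non-empty split of the stops between the two vehicles; for each half take its own optimal tour:
  {stop 1} + {stop 2, stop 3, stop 4, stop 5, stop 6}: 14 + 54 = 68
  {stop 2} + {stop 1, stop 3, stop 4, stop 5, stop 6}: 18 + 55 = 73
  {stop 1, stop 2} + {stop 3, stop 4, stop 5, stop 6}: 30 + 54 = 84
  {stop 3} + {stop 1, stop 2, stop 4, stop 5, stop 6}: 36 + 42 = 78
  {stop 1, stop 3} + {stop 2, stop 4, stop 5, stop 6}: 49 + 41 = 90
  {stop 2, stop 3} + {stop 1, stop 4, stop 5, stop 6}: 37 + 41 = 78
  … (31 splits in total)
  {stop 2, stop 3, stop 4} + {stop 1, stop 5, stop 6}: 37 + 21 = 58  ← best
Best: vehicle 1 Base → stop 2 → stop 3 → stop 4 → Base = 37; vehicle 2 Base → stop 5 → stop 1 → stop 6 → Base = 21; combined 58.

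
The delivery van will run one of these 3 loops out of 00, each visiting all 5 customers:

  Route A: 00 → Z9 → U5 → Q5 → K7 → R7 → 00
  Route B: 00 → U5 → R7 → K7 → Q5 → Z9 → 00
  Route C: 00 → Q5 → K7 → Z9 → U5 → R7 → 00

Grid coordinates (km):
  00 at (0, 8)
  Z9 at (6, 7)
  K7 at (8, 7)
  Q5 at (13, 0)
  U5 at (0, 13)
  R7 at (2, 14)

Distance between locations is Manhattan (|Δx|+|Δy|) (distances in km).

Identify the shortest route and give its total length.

54 km — Route B is the shortest.

Route A: 7 + 12 + 26 + 12 + 13 + 8 = 78
Route B: 5 + 3 + 13 + 12 + 14 + 7 = 54
Route C: 21 + 12 + 2 + 12 + 3 + 8 = 58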